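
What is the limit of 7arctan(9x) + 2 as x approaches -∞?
Evaluate the dominant behaviour as x → -∞; each term tends to a finite value or vanishes.
Limit = 2 - 7·π/2.

Final answer: 2 - 7·π/2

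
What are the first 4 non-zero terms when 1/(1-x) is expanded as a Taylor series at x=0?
x^3 + x^2 + x + 1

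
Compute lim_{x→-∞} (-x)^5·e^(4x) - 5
The product is a 0·∞ indeterminate form at x → -∞.
Rewrite the product as (-x)^5 / e^(-4x) (an ∞/∞ form) and apply L'Hôpital, or use the standard hierarchy e^(4|x|) ≫ |(-x)^5| as x → -∞.
The indeterminate product → 0, so the limit = -5.

Final answer: -5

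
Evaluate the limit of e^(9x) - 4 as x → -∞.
Evaluate the dominant behaviour as x → -∞; each term tends to a finite value or vanishes.
Limit = -4.

Final answer: -4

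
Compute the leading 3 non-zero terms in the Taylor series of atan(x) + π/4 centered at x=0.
-x^3/3 + x + π/4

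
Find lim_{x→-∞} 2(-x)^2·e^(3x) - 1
The product is a 0·∞ indeterminate form at x → -∞.
Rewrite the product as 2(-x)^2 / e^(-3x) (an ∞/∞ form) and apply L'Hôpital, or use the standard hierarchy e^(3|x|) ≫ |(-x)^2| as x → -∞.
The indeterminate product → 0, so the limit = -1.

Final answer: -1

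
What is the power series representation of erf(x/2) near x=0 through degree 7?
-x^7/(2688·√(π)) + x^5/(160·√(π)) - x^3/(12·√(π)) + x/√(π)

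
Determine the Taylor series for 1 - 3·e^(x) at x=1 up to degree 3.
-3·e + 1 - 3·e·(x - 1) - 3·e·(x - 1)^2/2 - e·(x - 1)^3/2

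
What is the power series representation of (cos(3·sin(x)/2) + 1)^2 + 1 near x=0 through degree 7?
-5489·x^6/2560 + 231·x^4/64 - 9·x^2/2 + 5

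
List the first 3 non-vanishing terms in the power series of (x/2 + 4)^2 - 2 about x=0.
x^2/4 + 4·x + 14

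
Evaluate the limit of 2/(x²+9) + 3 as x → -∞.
Evaluate the dominant behaviour as x → -∞; each term tends to a finite value or vanishes.
Limit = 3.

Final answer: 3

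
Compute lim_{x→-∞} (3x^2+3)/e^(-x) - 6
The quotient is an ∞/∞ indeterminate form as x → -∞.
Compare growth rates of the dominant terms (exponentials ≫ polynomials ≫ logarithms), or apply L'Hôpital's rule; the quotient → 0.
Adding the constant: 0 - 6 = -6. Limit = -6.

Final answer: -6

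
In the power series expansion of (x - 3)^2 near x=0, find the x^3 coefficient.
Expand to order 3: (x - 3)^2 = x^2 - 6·x + 9 + O(x^4).
The coefficient of x^3 is 0.

Final answer: 0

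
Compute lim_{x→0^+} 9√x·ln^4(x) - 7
The product is a 0·∞ indeterminate form at x → 0⁺.
Rewrite the product as 9·ln^4(x) / x^(-1/2) and apply L'Hôpital, or use the standard hierarchy x^(-1/2) ≫ |ln x|^4 as x → 0⁺.
The indeterminate product → 0, so the limit = -7.

Final answer: -7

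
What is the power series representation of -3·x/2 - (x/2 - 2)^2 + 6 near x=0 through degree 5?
-x^2/4 + x/2 + 2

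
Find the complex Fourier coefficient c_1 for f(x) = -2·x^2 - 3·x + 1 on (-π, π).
Compute the real Fourier coefficients first: a_1 = 8, b_1 = -6.
Then c_1 = (a_1 − i·b_1)/2 = 4 + 3·i.

Final answer: 4 + 3·i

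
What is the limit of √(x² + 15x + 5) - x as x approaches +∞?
This is an ∞ − ∞ indeterminate form.
Multiply and divide by the conjugate √(x²+15x + 5) + x; the x² terms cancel, leaving (15x + 5)/(√(x²+15x + 5)+x) → 15/2.
Limit = 15/2.

Final answer: 15/2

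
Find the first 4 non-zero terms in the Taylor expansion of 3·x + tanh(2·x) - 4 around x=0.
64·x^5/15 - 8·x^3/3 + 5·x - 4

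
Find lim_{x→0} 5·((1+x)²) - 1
Direct substitution at x = 0 gives 4.

Final answer: 4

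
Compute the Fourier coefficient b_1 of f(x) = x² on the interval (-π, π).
b_1 = (1/π) ∫_{-π}^{π} f(x)·sin(1x) dx.
Evaluate the integral (use parity and integration by parts as needed): b_1 = 0.

Final answer: 0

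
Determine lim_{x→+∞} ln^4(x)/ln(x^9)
This is an ∞/∞ indeterminate form as x → +∞.
Write ln(x^9) = 9·ln(x), reducing the quotient to ln^3(x)/9 → ∞.
Limit = ∞.

Final answer: ∞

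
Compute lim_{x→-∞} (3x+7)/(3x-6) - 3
Evaluate the dominant behaviour as x → -∞; each term tends to a finite value or vanishes.
Limit = -2.

Final answer: -2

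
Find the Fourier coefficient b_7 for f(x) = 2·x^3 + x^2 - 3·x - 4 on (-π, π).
b_7 = (1/π) ∫_{-π}^{π} f(x)·sin(7x) dx.
Evaluate the integral (use parity and integration by parts as needed): b_7 = -318/343 + 4·π^2/7.

Final answer: -318/343 + 4·π^2/7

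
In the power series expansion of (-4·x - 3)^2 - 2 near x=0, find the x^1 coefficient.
Expand to order 1: (-4·x - 3)^2 - 2 = 24·x + 7 + O(x^2).
The coefficient of x^1 is 24.

Final answer: 24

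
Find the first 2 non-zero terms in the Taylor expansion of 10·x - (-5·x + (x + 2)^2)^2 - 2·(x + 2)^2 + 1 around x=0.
10·x - 23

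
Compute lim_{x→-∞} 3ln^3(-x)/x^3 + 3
The quotient is an ∞/∞ indeterminate form as x → -∞.
Compare growth rates of the dominant terms (exponentials ≫ polynomials ≫ logarithms), or apply L'Hôpital's rule; the quotient → 0.
Adding the constant: 0 + 3 = 3. Limit = 3.

Final answer: 3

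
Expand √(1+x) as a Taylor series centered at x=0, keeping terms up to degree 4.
-5·x^4/128 + x^3/16 - x^2/8 + x/2 + 1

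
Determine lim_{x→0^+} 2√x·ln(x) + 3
The product is a 0·∞ indeterminate form at x → 0⁺.
Rewrite the product as 2·ln(x) / x^(-1/2) and apply L'Hôpital, or use the standard hierarchy x^(-1/2) ≫ |ln x| as x → 0⁺.
The indeterminate product → 0, so the limit = 3.

Final answer: 3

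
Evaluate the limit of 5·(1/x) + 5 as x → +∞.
Evaluate the dominant behaviour as x → +∞; each term tends to a finite value or vanishes.
Limit = 5.

Final answer: 5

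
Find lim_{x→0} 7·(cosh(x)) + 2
Direct substitution at x = 0 gives 9.

Final answer: 9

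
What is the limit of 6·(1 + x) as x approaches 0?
Direct substitution at x = 0 gives 6.

Final answer: 6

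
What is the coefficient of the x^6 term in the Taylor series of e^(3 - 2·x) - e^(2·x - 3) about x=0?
Expand to order 6: e^(3 - 2·x) - e^(2·x - 3) = x^6·(-4·e^(-3)/45 + 4·e^(3)/45) + x^5·(-4·e^(3)/15 - 4·e^(-3)/15) + x^4·(-2·e^(-3)/3 + 2·e^(3)/3) + x^3·(-4·e^(3)/3 - 4·e^(-3)/3) + x^2·(-2·e^(-3) + 2·e^(3)) + x·(-2·e^(3) - 2·e^(-3)) - e^(-3) + e^(3) + O(x^7).
The coefficient of x^6 is -4·e^(-3)/45 + 4·e^(3)/45.

Final answer: -4·e^(-3)/45 + 4·e^(3)/45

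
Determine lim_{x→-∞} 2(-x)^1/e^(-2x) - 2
The quotient is an ∞/∞ indeterminate form as x → -∞.
Compare growth rates of the dominant terms (exponentials ≫ polynomials ≫ logarithms), or apply L'Hôpital's rule; the quotient → 0.
Adding the constant: 0 - 2 = -2. Limit = -2.

Final answer: -2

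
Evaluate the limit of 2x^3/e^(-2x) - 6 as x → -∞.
The quotient is an ∞/∞ indeterminate form as x → -∞.
Compare growth rates of the dominant terms (exponentials ≫ polynomials ≫ logarithms), or apply L'Hôpital's rule; the quotient → 0.
Adding the constant: 0 - 6 = -6. Limit = -6.

Final answer: -6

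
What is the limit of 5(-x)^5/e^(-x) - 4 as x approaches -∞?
The quotient is an ∞/∞ indeterminate form as x → -∞.
Compare growth rates of the dominant terms (exponentials ≫ polynomials ≫ logarithms), or apply L'Hôpital's rule; the quotient → 0.
Adding the constant: 0 - 4 = -4. Limit = -4.

Final answer: -4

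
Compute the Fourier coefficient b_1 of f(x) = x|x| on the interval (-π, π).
b_1 = (1/π) ∫_{-π}^{π} f(x)·sin(1x) dx.
Evaluate the integral (use parity and integration by parts as needed): b_1 = (-8 + 2·π^2)/π.

Final answer: (-8 + 2·π^2)/π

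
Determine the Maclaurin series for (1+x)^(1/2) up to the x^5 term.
7·x^5/256 - 5·x^4/128 + x^3/16 - x^2/8 + x/2 + 1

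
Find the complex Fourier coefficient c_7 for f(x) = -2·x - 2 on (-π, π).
Compute the real Fourier coefficients first: a_7 = 0, b_7 = -4/7.
Then c_7 = (a_7 − i·b_7)/2 = 2·i/7.

Final answer: 2·i/7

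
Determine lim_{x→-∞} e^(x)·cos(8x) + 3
Evaluate the dominant behaviour as x → -∞; each term tends to a finite value or vanishes.
Limit = 3.

Final answer: 3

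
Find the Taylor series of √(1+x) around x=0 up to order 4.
-5·x^4/128 + x^3/16 - x^2/8 + x/2 + 1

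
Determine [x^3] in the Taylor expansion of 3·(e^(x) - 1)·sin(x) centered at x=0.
Expand to order 3: 3·(e^(x) - 1)·sin(x) = 3·x^3/2 + 3·x^2 + O(x^4).
The coefficient of x^3 is 3/2.

Final answer: 3/2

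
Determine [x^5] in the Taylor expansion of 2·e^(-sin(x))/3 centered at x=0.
Expand to order 5: 2·e^(-sin(x))/3 = 2·x^5/45 - x^4/12 + x^2/3 - 2·x/3 + 2/3 + O(x^6).
The coefficient of x^5 is 2/45.

Final answer: 2/45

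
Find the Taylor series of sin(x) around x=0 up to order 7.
-x^7/5040 + x^5/120 - x^3/6 + x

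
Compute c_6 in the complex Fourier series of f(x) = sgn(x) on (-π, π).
Compute the real Fourier coefficients first: a_6 = 0, b_6 = 0.
Then c_6 = (a_6 − i·b_6)/2 = 0.

Final answer: 0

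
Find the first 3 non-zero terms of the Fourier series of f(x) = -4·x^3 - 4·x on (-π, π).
(40 - 8·π^2)·sin(x) + (-2 + 4·π^2)·sin(2·x) + (-8·π^2/3 - 8/9)·sin(3·x)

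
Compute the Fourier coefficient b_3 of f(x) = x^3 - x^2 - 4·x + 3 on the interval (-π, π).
b_3 = (1/π) ∫_{-π}^{π} f(x)·sin(3x) dx.
Evaluate the integral (use parity and integration by parts as needed): b_3 = -28/9 + 2·π^2/3.

Final answer: -28/9 + 2·π^2/3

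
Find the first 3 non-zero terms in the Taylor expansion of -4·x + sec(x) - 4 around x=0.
x^2/2 - 4·x - 3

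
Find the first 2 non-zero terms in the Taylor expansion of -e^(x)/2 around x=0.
-x/2 - 1/2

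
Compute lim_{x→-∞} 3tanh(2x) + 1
Evaluate the dominant behaviour as x → -∞; each term tends to a finite value or vanishes.
Limit = -2.

Final answer: -2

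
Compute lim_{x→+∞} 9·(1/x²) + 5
Evaluate the dominant behaviour as x → +∞; each term tends to a finite value or vanishes.
Limit = 5.

Final answer: 5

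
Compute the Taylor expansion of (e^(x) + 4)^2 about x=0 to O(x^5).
x^4 + 8·x^3/3 + 6·x^2 + 10·x + 25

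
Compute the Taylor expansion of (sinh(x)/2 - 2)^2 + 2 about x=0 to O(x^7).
x^6/90 - x^5/60 + x^4/12 - x^3/3 + x^2/4 - 2·x + 6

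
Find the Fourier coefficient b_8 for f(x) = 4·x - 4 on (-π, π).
b_8 = (1/π) ∫_{-π}^{π} f(x)·sin(8x) dx.
Evaluate the integral (use parity and integration by parts as needed): b_8 = -1.

Final answer: -1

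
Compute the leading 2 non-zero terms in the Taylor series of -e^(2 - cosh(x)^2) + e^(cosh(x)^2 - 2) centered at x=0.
x^2·(e^(-1) + e) - e + e^(-1)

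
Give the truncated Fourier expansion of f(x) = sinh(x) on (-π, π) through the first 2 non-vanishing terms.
sin(x)·sinh(π)/π - 4·sin(2·x)·sinh(π)/(5·π)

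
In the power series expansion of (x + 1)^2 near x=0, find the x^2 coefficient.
Expand to order 2: (x + 1)^2 = x^2 + 2·x + 1 + O(x^3).
The coefficient of x^2 is 1.

Final answer: 1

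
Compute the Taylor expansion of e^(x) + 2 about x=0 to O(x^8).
x^7/5040 + x^6/720 + x^5/120 + x^4/24 + x^3/6 + x^2/2 + x + 3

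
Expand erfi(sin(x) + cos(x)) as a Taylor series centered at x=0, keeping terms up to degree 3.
-e·x^3/(3·√(π)) + e·x^2/√(π) + 2·e·x/√(π) + erfi(1)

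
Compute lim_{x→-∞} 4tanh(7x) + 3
Evaluate the dominant behaviour as x → -∞; each term tends to a finite value or vanishes.
Limit = -1.

Final answer: -1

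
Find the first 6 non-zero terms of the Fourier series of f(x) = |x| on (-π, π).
-4·cos(x)/π - 4·cos(3·x)/(9·π) - 4·cos(5·x)/(25·π) - 4·cos(7·x)/(49·π) - 4·cos(9·x)/(81·π) + π/2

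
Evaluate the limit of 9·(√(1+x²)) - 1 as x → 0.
Direct substitution at x = 0 gives 8.

Final answer: 8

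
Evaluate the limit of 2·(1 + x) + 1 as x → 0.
Direct substitution at x = 0 gives 3.

Final answer: 3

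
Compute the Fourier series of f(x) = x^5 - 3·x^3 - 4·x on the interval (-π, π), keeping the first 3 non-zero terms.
(-46·π^2 + 2·π^4 + 268)·sin(x) + (-π^4 - 8 + 8·π^2)·sin(2·x) + (-94·π^2/27 - 28/81 + 2·π^4/3)·sin(3·x)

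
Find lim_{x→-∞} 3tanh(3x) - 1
Evaluate the dominant behaviour as x → -∞; each term tends to a finite value or vanishes.
Limit = -4.

Final answer: -4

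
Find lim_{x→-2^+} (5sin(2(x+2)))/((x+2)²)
Both numerator and denominator → 0 as x → -2^+; this is a 0/0 indeterminate form.
Expand each to leading order near x = -2: numerator ~ 10·(x + 2), denominator ~ (x + 2)^2.
The limit of the ratio is ∞.

Final answer: ∞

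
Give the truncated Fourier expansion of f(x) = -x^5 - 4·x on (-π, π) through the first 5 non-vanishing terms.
(-248 - 2·π^4 + 40·π^2)·sin(x) + (-5·π^2 + 23/2 + π^4)·sin(2·x) + (-2·π^4/3 - 296/81 + 40·π^2/27)·sin(3·x) + (-5·π^2/8 + 143/64 + π^4/2)·sin(4·x) + (-2·π^4/5 - 1048/625 + 8·π^2/25)·sin(5·x)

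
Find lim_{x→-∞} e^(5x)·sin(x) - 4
Evaluate the dominant behaviour as x → -∞; each term tends to a finite value or vanishes.
Limit = -4.

Final answer: -4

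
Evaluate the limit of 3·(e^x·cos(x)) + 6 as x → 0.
Direct substitution at x = 0 gives 9.

Final answer: 9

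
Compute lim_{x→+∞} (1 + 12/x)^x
As x → +∞: this is the defining limit (1 + 12/x)^x → e^12.
Limit = e^(12).

Final answer: e^(12)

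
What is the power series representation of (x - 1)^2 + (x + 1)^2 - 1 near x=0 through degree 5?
2·x^2 + 1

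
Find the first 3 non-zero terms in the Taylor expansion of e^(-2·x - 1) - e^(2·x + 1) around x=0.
x^2·(-2·e + 2·e^(-1)) + x·(-2·e - 2·e^(-1)) - e + e^(-1)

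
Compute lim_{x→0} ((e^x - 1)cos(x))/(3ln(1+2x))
Both numerator and denominator → 0 as x → 0; this is a 0/0 indeterminate form.
Expand each to leading order near x = 0: numerator ~ x, denominator ~ 6·x.
The limit of the ratio is 1/6.

Final answer: 1/6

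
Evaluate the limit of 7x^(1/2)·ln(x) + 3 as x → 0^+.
The product is a 0·∞ indeterminate form at x → 0⁺.
Rewrite the product as 7·ln(x) / x^(-1/2) and apply L'Hôpital, or use the standard hierarchy x^(-1/2) ≫ |ln x| as x → 0⁺.
The indeterminate product → 0, so the limit = 3.

Final answer: 3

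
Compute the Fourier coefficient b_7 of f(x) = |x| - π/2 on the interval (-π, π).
b_7 = (1/π) ∫_{-π}^{π} f(x)·sin(7x) dx.
Evaluate the integral (use parity and integration by parts as needed): b_7 = 0.

Final answer: 0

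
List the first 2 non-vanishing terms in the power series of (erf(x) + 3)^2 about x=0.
12·x/√(π) + 9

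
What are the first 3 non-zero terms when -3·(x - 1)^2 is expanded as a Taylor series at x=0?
-3·x^2 + 6·x - 3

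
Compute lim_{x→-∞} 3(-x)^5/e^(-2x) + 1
The quotient is an ∞/∞ indeterminate form as x → -∞.
Compare growth rates of the dominant terms (exponentials ≫ polynomials ≫ logarithms), or apply L'Hôpital's rule; the quotient → 0.
Adding the constant: 0 + 1 = 1. Limit = 1.

Final answer: 1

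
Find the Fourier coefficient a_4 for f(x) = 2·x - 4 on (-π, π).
a_4 = (1/π) ∫_{-π}^{π} f(x)·cos(4x) dx.
Evaluate the integral (use parity and integration by parts as needed): a_4 = 0.

Final answer: 0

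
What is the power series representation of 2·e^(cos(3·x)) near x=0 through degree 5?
27·e·x^4 - 9·e·x^2 + 2·e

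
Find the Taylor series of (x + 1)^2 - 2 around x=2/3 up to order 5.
7/9 + 10·(x - 2/3)/3 + (x - 2/3)^2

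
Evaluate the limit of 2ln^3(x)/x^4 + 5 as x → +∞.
The quotient is an ∞/∞ indeterminate form as x → +∞.
The polynomial denominator x^4 dominates the logarithmic numerator (any positive power of x ≫ ln^3(x) as x → ∞), so the quotient → 0.
Adding the constant: 0 + 5 = 5. Limit = 5.

Final answer: 5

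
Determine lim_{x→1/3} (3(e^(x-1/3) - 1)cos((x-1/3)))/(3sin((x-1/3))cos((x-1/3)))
Both numerator and denominator → 0 as x → 1/3; this is a 0/0 indeterminate form.
Expand each to leading order near x = 1/3: numerator ~ 3·(x - 1/3), denominator ~ 3·(x - 1/3).
The limit of the ratio is 1.

Final answer: 1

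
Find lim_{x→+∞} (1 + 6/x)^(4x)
As x → +∞: write (1 + 6/x)^(4x) = ((1 + 6/x)^x)^4 → (e^6)^4 = e^24.
Limit = e^(24).

Final answer: e^(24)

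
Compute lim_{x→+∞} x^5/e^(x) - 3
The quotient is an ∞/∞ indeterminate form as x → +∞.
The exponential denominator e^(x) dominates the polynomial numerator (e^x ≫ x^5 as x → ∞), so the quotient → 0.
Adding the constant: 0 - 3 = -3. Limit = -3.

Final answer: -3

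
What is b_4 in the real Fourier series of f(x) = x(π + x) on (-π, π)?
b_4 = (1/π) ∫_{-π}^{π} f(x)·sin(4x) dx.
Evaluate the integral (use parity and integration by parts as needed): b_4 = -π/2.

Final answer: -π/2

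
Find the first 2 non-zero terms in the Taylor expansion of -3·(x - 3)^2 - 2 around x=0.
18·x - 29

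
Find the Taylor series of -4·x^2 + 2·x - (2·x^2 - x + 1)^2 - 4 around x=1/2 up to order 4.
-5 - 4·(x - 1/2) - 9·(x - 1/2)^2 - 4·(x - 1/2)^3 - 4·(x - 1/2)^4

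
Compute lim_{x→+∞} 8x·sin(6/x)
As x → +∞: let u = 6/x → 0⁺; then 8·x·sin(6/x) = 8·6·sin(u)/u → 8·6·1 = 48.
Limit = 48.

Final answer: 48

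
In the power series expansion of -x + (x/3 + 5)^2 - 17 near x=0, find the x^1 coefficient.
Expand to order 1: -x + (x/3 + 5)^2 - 17 = 7·x/3 + 8 + O(x^2).
The coefficient of x^1 is 7/3.

Final answer: 7/3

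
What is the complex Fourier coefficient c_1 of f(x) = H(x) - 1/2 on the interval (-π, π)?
Compute the real Fourier coefficients first: a_1 = 0, b_1 = 2/π.
Then c_1 = (a_1 − i·b_1)/2 = -i/π.

Final answer: -i/π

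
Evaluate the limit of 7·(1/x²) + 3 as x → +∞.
Evaluate the dominant behaviour as x → +∞; each term tends to a finite value or vanishes.
Limit = 3.

Final answer: 3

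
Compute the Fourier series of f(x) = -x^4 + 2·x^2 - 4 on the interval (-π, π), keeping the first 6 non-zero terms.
(-56 + 8·π^2)·cos(x) + (5 - 2·π^2)·cos(2·x) + (-40/27 + 8·π^2/9)·cos(3·x) + (11/16 - π^2/2)·cos(4·x) + (-248/625 + 8·π^2/25)·cos(5·x) - π^4/5 - 4 + 2·π^2/3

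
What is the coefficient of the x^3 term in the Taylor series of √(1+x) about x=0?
Expand to order 3: √(1+x) = x^3/16 - x^2/8 + x/2 + 1 + O(x^4).
The coefficient of x^3 is 1/16.

Final answer: 1/16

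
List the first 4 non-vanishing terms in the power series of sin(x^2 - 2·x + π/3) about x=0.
x^3·(2/3 + √(3)) + x^2·(1/2 - √(3)) - x + √(3)/2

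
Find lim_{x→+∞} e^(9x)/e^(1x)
This is an ∞/∞ indeterminate form as x → +∞.
Rewrite e^(9x)/e^(1x) = e^((9−1)x) = e^(8x); the exponent coefficient is 8 > 0 so e^(8x) → ∞.
Limit = ∞.

Final answer: ∞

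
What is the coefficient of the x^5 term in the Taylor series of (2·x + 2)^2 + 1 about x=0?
Expand to order 5: (2·x + 2)^2 + 1 = 4·x^2 + 8·x + 5 + O(x^6).
The coefficient of x^5 is 0.

Final answer: 0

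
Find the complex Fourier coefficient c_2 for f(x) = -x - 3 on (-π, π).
Compute the real Fourier coefficients first: a_2 = 0, b_2 = 1.
Then c_2 = (a_2 − i·b_2)/2 = -i/2.

Final answer: -i/2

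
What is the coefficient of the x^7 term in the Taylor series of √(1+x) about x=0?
Expand to order 7: √(1+x) = 33·x^7/2048 - 21·x^6/1024 + 7·x^5/256 - 5·x^4/128 + x^3/16 - x^2/8 + x/2 + 1 + O(x^8).
The coefficient of x^7 is 33/2048.

Final answer: 33/2048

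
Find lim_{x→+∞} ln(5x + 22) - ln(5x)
This is an ∞ − ∞ indeterminate form.
Combine the logarithms: ln(5x+22) − ln(5x) = ln((5x+22)/(5x)) = ln(1 + 22/(5x)) → ln(1) = 0.
Limit = 0.

Final answer: 0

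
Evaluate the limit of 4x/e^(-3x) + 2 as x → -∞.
The quotient is an ∞/∞ indeterminate form as x → -∞.
Compare growth rates of the dominant terms (exponentials ≫ polynomials ≫ logarithms), or apply L'Hôpital's rule; the quotient → 0.
Adding the constant: 0 + 2 = 2. Limit = 2.

Final answer: 2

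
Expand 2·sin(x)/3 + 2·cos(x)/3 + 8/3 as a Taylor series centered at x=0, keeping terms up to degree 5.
x^5/180 + x^4/36 - x^3/9 - x^2/3 + 2·x/3 + 10/3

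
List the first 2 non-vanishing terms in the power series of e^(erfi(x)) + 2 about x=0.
2·x/√(π) + 3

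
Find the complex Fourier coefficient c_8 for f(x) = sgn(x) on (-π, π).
Compute the real Fourier coefficients first: a_8 = 0, b_8 = 0.
Then c_8 = (a_8 − i·b_8)/2 = 0.

Final answer: 0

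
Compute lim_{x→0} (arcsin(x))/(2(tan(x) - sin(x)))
Both numerator and denominator → 0 as x → 0; this is a 0/0 indeterminate form.
Expand each to leading order near x = 0: numerator ~ x, denominator ~ x^3.
The limit of the ratio is ∞.

Final answer: ∞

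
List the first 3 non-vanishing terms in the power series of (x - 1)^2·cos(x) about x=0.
x^2/2 - 2·x + 1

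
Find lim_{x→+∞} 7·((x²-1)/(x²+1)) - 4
Evaluate the dominant behaviour as x → +∞; each term tends to a finite value or vanishes.
Limit = 3.

Final answer: 3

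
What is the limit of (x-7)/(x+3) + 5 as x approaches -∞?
Evaluate the dominant behaviour as x → -∞; each term tends to a finite value or vanishes.
Limit = 6.

Final answer: 6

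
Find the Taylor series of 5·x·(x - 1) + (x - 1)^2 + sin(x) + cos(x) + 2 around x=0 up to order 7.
-x^7/5040 - x^6/720 + x^5/120 + x^4/24 - x^3/6 + 11·x^2/2 - 6·x + 4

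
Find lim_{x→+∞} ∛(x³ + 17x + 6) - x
This is an ∞ − ∞ indeterminate form.
Multiply by (A² + AB + B²)/(A² + AB + B²) where A = ∛(x³+17x + 6), B = x to use A³ − B³ = (A−B)(A²+AB+B²); the x³ terms cancel, leaving (17x + 6)/(A²+AB+B²) with denominator ~ 3x², so the limit is 0.
Limit = 0.

Final answer: 0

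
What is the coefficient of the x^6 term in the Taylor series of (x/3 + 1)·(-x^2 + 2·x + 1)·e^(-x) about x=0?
Expand to order 6: (x/3 + 1)·(-x^2 + 2·x + 1)·e^(-x) = 17·x^6/720 - x^5/45 - 13·x^4/72 + x^3 - 13·x^2/6 + 4·x/3 + 1 + O(x^7).
The coefficient of x^6 is 17/720.

Final answer: 17/720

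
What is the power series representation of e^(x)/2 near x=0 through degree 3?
x^3/12 + x^2/4 + x/2 + 1/2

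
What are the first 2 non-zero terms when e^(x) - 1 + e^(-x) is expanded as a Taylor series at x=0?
x^2 + 1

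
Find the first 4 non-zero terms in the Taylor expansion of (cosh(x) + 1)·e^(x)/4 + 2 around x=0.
5·x^3/24 + 3·x^2/8 + x/2 + 5/2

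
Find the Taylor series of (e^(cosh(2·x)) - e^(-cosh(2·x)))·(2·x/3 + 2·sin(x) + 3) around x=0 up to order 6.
x^6·(4·e^(-1)/15 + 124·e/15) + x^5·(-763·e^(-1)/180 + 1163·e/180) + x^4·(-4·e^(-1) + 8·e) + x^3·(17·e^(-1)/3 + 5·e) + x^2·(6·e^(-1) + 6·e) + x·(-8·e^(-1)/3 + 8·e/3) - 3·e^(-1) + 3·e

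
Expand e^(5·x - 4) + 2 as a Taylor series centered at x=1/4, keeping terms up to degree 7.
(1 + 2·e^(11/4))·e^(-11/4) + 5·e^(-11/4)·(x - 1/4) + 25·e^(-11/4)·(x - 1/4)^2/2 + 125·e^(-11/4)·(x - 1/4)^3/6 + 625·e^(-11/4)·(x - 1/4)^4/24 + 625·e^(-11/4)·(x - 1/4)^5/24 + 3125·e^(-11/4)·(x - 1/4)^6/144 + 15625·e^(-11/4)·(x - 1/4)^7/1008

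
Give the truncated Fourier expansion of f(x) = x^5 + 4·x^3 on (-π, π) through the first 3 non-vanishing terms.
(-32·π^2 + 192 + 2·π^4)·sin(x) + (-π^4 - 3/2 + π^2)·sin(2·x) + (-64/81 + 32·π^2/27 + 2·π^4/3)·sin(3·x)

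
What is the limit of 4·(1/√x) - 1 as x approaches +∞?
Evaluate the dominant behaviour as x → +∞; each term tends to a finite value or vanishes.
Limit = -1.

Final answer: -1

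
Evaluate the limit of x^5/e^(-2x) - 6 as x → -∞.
The quotient is an ∞/∞ indeterminate form as x → -∞.
Compare growth rates of the dominant terms (exponentials ≫ polynomials ≫ logarithms), or apply L'Hôpital's rule; the quotient → 0.
Adding the constant: 0 - 6 = -6. Limit = -6.

Final answer: -6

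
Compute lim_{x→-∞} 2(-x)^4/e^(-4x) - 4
The quotient is an ∞/∞ indeterminate form as x → -∞.
Compare growth rates of the dominant terms (exponentials ≫ polynomials ≫ logarithms), or apply L'Hôpital's rule; the quotient → 0.
Adding the constant: 0 - 4 = -4. Limit = -4.

Final answer: -4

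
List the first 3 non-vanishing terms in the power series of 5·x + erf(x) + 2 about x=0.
-2·x^3/(3·√(π)) + x·(2/√(π) + 5) + 2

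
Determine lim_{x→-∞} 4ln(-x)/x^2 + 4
The quotient is an ∞/∞ indeterminate form as x → -∞.
Compare growth rates of the dominant terms (exponentials ≫ polynomials ≫ logarithms), or apply L'Hôpital's rule; the quotient → 0.
Adding the constant: 0 + 4 = 4. Limit = 4.

Final answer: 4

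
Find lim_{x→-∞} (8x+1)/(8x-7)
Evaluate the dominant behaviour as x → -∞; each term tends to a finite value or vanishes.
Limit = 1.

Final answer: 1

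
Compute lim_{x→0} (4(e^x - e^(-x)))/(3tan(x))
Both numerator and denominator → 0 as x → 0; this is a 0/0 indeterminate form.
Expand each to leading order near x = 0: numerator ~ 8·x, denominator ~ 3·x.
The limit of the ratio is 8/3.

Final answer: 8/3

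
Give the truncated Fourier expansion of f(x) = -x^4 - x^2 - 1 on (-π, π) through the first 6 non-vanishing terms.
(-44 + 8·π^2)·cos(x) + (2 - 2·π^2)·cos(2·x) + (-4/27 + 8·π^2/9)·cos(3·x) + (-π^2/2 - 1/16)·cos(4·x) + (52/625 + 8·π^2/25)·cos(5·x) - π^4/5 - π^2/3 - 1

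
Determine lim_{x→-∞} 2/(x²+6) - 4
Evaluate the dominant behaviour as x → -∞; each term tends to a finite value or vanishes.
Limit = -4.

Final answer: -4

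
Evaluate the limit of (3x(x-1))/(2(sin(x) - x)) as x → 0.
Both numerator and denominator → 0 as x → 0; this is a 0/0 indeterminate form.
Expand each to leading order near x = 0: numerator ~ -3·x, denominator ~ -x^3/3.
The limit of the ratio is ∞.

Final answer: ∞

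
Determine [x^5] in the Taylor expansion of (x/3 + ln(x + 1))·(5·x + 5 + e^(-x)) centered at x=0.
Expand to order 5: (x/3 + ln(x + 1))·(5·x + 5 + e^(-x)) = 91·x^5/180 - 23·x^4/36 + 2·x^3/3 + 7·x^2/3 + 8·x + O(x^6).
The coefficient of x^5 is 91/180.

Final answer: 91/180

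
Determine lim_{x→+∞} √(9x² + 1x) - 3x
As x → +∞: multiply by the conjugate to get (1x)/(√(9x²+1x)+3x); the denominator ~ 6x, so the limit is 1/6.
Limit = 1/6.

Final answer: 1/6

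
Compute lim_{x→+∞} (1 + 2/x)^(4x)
As x → +∞: write (1 + 2/x)^(4x) = ((1 + 2/x)^x)^4 → (e^2)^4 = e^8.
Limit = e^(8).

Final answer: e^(8)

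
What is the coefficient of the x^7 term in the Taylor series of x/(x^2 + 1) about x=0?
Expand to order 7: x/(x^2 + 1) = -x^7 + x^5 - x^3 + x + O(x^8).
The coefficient of x^7 is -1.

Final answer: -1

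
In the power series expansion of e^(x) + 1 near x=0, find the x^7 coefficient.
Expand to order 7: e^(x) + 1 = x^7/5040 + x^6/720 + x^5/120 + x^4/24 + x^3/6 + x^2/2 + x + 2 + O(x^8).
The coefficient of x^7 is 1/5040.

Final answer: 1/5040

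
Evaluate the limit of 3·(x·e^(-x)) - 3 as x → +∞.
Evaluate the dominant behaviour as x → +∞; each term tends to a finite value or vanishes.
Limit = -3.

Final answer: -3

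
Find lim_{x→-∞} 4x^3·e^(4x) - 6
The product is a 0·∞ indeterminate form at x → -∞.
Rewrite the product as 4x^3 / e^(-4x) (an ∞/∞ form) and apply L'Hôpital, or use the standard hierarchy e^(4|x|) ≫ |x^3| as x → -∞.
The indeterminate product → 0, so the limit = -6.

Final answer: -6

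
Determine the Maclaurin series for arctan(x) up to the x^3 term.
-x^3/3 + x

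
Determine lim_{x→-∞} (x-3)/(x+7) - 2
Evaluate the dominant behaviour as x → -∞; each term tends to a finite value or vanishes.
Limit = -1.

Final answer: -1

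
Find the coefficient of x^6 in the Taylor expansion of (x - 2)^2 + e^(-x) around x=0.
Expand to order 6: (x - 2)^2 + e^(-x) = x^6/720 - x^5/120 + x^4/24 - x^3/6 + 3·x^2/2 - 5·x + 5 + O(x^7).
The coefficient of x^6 is 1/720.

Final answer: 1/720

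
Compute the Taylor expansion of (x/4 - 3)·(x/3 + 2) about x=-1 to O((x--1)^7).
-65/12 - 2·(x + 1)/3 + (x + 1)^2/12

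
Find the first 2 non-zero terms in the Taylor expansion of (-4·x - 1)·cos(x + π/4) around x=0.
-3·√(2)·x/2 - √(2)/2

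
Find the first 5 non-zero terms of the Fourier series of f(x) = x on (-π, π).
2·sin(x) - sin(2·x) + 2·sin(3·x)/3 - sin(4·x)/2 + 2·sin(5·x)/5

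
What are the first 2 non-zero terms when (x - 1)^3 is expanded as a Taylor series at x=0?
3·x - 1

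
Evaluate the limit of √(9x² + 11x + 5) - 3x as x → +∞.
As x → +∞: multiply by the conjugate to get (11x+5)/(√(9x²+11x+5)+3x); the denominator ~ 6x, so the limit is 11/6.
Limit = 11/6.

Final answer: 11/6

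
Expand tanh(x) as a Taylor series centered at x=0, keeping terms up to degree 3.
-x^3/3 + x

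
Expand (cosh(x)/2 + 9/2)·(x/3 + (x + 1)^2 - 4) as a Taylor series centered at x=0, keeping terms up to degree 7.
7·x^7/4320 + 3·x^6/160 + 7·x^5/144 + 3·x^4/16 + 7·x^3/12 + 17·x^2/4 + 35·x/3 - 15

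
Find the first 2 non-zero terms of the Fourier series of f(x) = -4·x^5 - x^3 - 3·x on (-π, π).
(-954 - 8·π^4 + 158·π^2)·sin(x) + (-19·π^2 + 63/2 + 4·π^4)·sin(2·x)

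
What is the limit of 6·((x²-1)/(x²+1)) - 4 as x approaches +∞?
Evaluate the dominant behaviour as x → +∞; each term tends to a finite value or vanishes.
Limit = 2.

Final answer: 2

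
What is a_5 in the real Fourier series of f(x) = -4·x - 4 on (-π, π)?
a_5 = (1/π) ∫_{-π}^{π} f(x)·cos(5x) dx.
Evaluate the integral (use parity and integration by parts as needed): a_5 = 0.

Final answer: 0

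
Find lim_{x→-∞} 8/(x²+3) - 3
Evaluate the dominant behaviour as x → -∞; each term tends to a finite value or vanishes.
Limit = -3.

Final answer: -3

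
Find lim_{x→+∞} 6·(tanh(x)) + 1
Evaluate the dominant behaviour as x → +∞; each term tends to a finite value or vanishes.
Limit = 7.

Final answer: 7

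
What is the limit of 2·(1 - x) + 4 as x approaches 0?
Direct substitution at x = 0 gives 6.

Final answer: 6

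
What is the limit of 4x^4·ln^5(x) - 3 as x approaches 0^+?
The product is a 0·∞ indeterminate form at x → 0⁺.
Rewrite the product as 4·ln^5(x) / x^(-4) and apply L'Hôpital, or use the standard hierarchy x^(-4) ≫ |ln x|^5 as x → 0⁺.
The indeterminate product → 0, so the limit = -3.

Final answer: -3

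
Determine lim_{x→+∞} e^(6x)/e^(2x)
This is an ∞/∞ indeterminate form as x → +∞.
Rewrite e^(6x)/e^(2x) = e^((6−2)x) = e^(4x); the exponent coefficient is 4 > 0 so e^(4x) → ∞.
Limit = ∞.

Final answer: ∞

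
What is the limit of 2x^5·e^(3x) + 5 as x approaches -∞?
The product is a 0·∞ indeterminate form at x → -∞.
Rewrite the product as 2x^5 / e^(-3x) (an ∞/∞ form) and apply L'Hôpital, or use the standard hierarchy e^(3|x|) ≫ |x^5| as x → -∞.
The indeterminate product → 0, so the limit = 5.

Final answer: 5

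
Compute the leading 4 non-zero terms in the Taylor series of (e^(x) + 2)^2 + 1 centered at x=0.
2·x^3 + 4·x^2 + 6·x + 10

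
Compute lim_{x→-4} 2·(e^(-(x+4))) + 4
Direct substitution at x = -4 gives 6.

Final answer: 6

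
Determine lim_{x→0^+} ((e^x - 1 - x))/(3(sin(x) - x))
Both numerator and denominator → 0 as x → 0^+; this is a 0/0 indeterminate form.
Expand each to leading order near x = 0: numerator ~ x^2/2, denominator ~ -x^3/2.
The limit of the ratio is -∞.

Final answer: -∞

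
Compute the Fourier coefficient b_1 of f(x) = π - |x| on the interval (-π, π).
b_1 = (1/π) ∫_{-π}^{π} f(x)·sin(1x) dx.
Evaluate the integral (use parity and integration by parts as needed): b_1 = 0.

Final answer: 0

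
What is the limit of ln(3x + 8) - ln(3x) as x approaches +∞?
This is an ∞ − ∞ indeterminate form.
Combine the logarithms: ln(3x+8) − ln(3x) = ln((3x+8)/(3x)) = ln(1 + 8/(3x)) → ln(1) = 0.
Limit = 0.

Final answer: 0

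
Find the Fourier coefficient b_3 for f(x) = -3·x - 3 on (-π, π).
b_3 = (1/π) ∫_{-π}^{π} f(x)·sin(3x) dx.
Evaluate the integral (use parity and integration by parts as needed): b_3 = -2.

Final answer: -2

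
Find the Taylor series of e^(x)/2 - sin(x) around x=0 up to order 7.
x^7/3360 + x^6/1440 - x^5/240 + x^4/48 + x^3/4 + x^2/4 - x/2 + 1/2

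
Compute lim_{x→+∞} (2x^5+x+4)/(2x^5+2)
This is an ∞/∞ indeterminate form as x → +∞.
Divide numerator and denominator by x^5 and let the lower-order terms vanish; the leading terms give 2/2 = 1.
Limit = 1.

Final answer: 1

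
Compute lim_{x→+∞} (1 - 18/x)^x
As x → +∞: this is the defining limit (1 - 18/x)^x → e^(-18).
Limit = e^(-18).

Final answer: e^(-18)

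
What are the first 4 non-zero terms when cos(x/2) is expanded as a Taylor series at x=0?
-x^6/46080 + x^4/384 - x^2/8 + 1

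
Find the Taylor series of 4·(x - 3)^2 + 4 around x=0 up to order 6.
4·x^2 - 24·x + 40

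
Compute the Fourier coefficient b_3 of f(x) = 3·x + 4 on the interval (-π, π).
b_3 = (1/π) ∫_{-π}^{π} f(x)·sin(3x) dx.
Evaluate the integral (use parity and integration by parts as needed): b_3 = 2.

Final answer: 2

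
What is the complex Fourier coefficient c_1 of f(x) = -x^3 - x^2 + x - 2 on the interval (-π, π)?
Compute the real Fourier coefficients first: a_1 = 4, b_1 = 14 - 2·π^2.
Then c_1 = (a_1 − i·b_1)/2 = 2 - 7·i + i·π^2.

Final answer: 2 - 7·i + i·π^2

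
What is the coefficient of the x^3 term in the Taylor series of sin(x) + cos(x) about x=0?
Expand to order 3: sin(x) + cos(x) = -x^3/6 - x^2/2 + x + 1 + O(x^4).
The coefficient of x^3 is -1/6.

Final answer: -1/6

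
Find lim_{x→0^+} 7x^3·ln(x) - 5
The product is a 0·∞ indeterminate form at x → 0⁺.
Rewrite the product as 7·ln(x) / x^(-3) and apply L'Hôpital, or use the standard hierarchy x^(-3) ≫ |ln x| as x → 0⁺.
The indeterminate product → 0, so the limit = -5.

Final answer: -5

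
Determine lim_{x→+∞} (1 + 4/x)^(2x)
As x → +∞: write (1 + 4/x)^(2x) = ((1 + 4/x)^x)^2 → (e^4)^2 = e^8.
Limit = e^(8).

Final answer: e^(8)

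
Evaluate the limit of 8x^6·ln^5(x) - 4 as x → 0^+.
The product is a 0·∞ indeterminate form at x → 0⁺.
Rewrite the product as 8·ln^5(x) / x^(-6) and apply L'Hôpital, or use the standard hierarchy x^(-6) ≫ |ln x|^5 as x → 0⁺.
The indeterminate product → 0, so the limit = -4.

Final answer: -4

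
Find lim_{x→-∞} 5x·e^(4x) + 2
The product is a 0·∞ indeterminate form at x → -∞.
Rewrite the product as 5x / e^(-4x) (an ∞/∞ form) and apply L'Hôpital, or use the standard hierarchy e^(4|x|) ≫ |x| as x → -∞.
The indeterminate product → 0, so the limit = 2.

Final answer: 2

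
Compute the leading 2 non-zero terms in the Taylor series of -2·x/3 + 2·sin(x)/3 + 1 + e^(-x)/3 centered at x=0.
4/3 - x/3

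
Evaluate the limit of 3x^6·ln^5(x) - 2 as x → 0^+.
The product is a 0·∞ indeterminate form at x → 0⁺.
Rewrite the product as 3·ln^5(x) / x^(-6) and apply L'Hôpital, or use the standard hierarchy x^(-6) ≫ |ln x|^5 as x → 0⁺.
The indeterminate product → 0, so the limit = -2.

Final answer: -2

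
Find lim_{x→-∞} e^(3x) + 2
Evaluate the dominant behaviour as x → -∞; each term tends to a finite value or vanishes.
Limit = 2.

Final answer: 2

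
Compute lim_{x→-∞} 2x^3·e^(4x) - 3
The product is a 0·∞ indeterminate form at x → -∞.
Rewrite the product as 2x^3 / e^(-4x) (an ∞/∞ form) and apply L'Hôpital, or use the standard hierarchy e^(4|x|) ≫ |x^3| as x → -∞.
The indeterminate product → 0, so the limit = -3.

Final answer: -3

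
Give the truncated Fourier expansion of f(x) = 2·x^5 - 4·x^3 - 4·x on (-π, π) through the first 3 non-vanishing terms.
(-88·π^2 + 4·π^4 + 520)·sin(x) + (-2·π^4 - 17 + 14·π^2)·sin(2·x) + (-152·π^2/27 + 88/81 + 4·π^4/3)·sin(3·x)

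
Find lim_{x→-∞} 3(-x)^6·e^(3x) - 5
The product is a 0·∞ indeterminate form at x → -∞.
Rewrite the product as 3(-x)^6 / e^(-3x) (an ∞/∞ form) and apply L'Hôpital, or use the standard hierarchy e^(3|x|) ≫ |(-x)^6| as x → -∞.
The indeterminate product → 0, so the limit = -5.

Final answer: -5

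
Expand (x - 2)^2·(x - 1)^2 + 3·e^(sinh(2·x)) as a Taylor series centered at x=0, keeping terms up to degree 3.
2·x^3 + 19·x^2 - 6·x + 7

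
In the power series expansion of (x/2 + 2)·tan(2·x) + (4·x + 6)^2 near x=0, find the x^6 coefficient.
Expand to order 6: (x/2 + 2)·tan(2·x) + (4·x + 6)^2 = 32·x^6/15 + 128·x^5/15 + 4·x^4/3 + 16·x^3/3 + 17·x^2 + 52·x + 36 + O(x^7).
The coefficient of x^6 is 32/15.

Final answer: 32/15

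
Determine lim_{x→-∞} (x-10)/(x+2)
Evaluate the dominant behaviour as x → -∞; each term tends to a finite value or vanishes.
Limit = 1.

Final answer: 1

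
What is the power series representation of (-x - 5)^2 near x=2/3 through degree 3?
289/9 + 34·(x - 2/3)/3 + (x - 2/3)^2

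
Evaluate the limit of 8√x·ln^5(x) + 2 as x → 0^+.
The product is a 0·∞ indeterminate form at x → 0⁺.
Rewrite the product as 8·ln^5(x) / x^(-1/2) and apply L'Hôpital, or use the standard hierarchy x^(-1/2) ≫ |ln x|^5 as x → 0⁺.
The indeterminate product → 0, so the limit = 2.

Final answer: 2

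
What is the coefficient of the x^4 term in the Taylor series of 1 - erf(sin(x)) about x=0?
Expand to order 4: 1 - erf(sin(x)) = x^3/√(π) - 2·x/√(π) + 1 + O(x^5).
The coefficient of x^4 is 0.

Final answer: 0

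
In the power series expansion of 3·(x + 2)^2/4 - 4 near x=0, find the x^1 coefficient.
Expand to order 1: 3·(x + 2)^2/4 - 4 = 3·x - 1 + O(x^2).
The coefficient of x^1 is 3.

Final answer: 3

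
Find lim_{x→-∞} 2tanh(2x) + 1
Evaluate the dominant behaviour as x → -∞; each term tends to a finite value or vanishes.
Limit = -1.

Final answer: -1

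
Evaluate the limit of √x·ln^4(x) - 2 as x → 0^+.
The product is a 0·∞ indeterminate form at x → 0⁺.
Rewrite the product as ln^4(x) / x^(-1/2) and apply L'Hôpital, or use the standard hierarchy x^(-1/2) ≫ |ln x|^4 as x → 0⁺.
The indeterminate product → 0, so the limit = -2.

Final answer: -2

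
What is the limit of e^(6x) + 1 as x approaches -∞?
Evaluate the dominant behaviour as x → -∞; each term tends to a finite value or vanishes.
Limit = 1.

Final answer: 1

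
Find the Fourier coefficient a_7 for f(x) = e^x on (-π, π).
a_7 = (1/π) ∫_{-π}^{π} f(x)·cos(7x) dx.
Evaluate the integral (use parity and integration by parts as needed): a_7 = (1 - e^(2·π))·e^(-π)/(50·π).

Final answer: (1 - e^(2·π))·e^(-π)/(50·π)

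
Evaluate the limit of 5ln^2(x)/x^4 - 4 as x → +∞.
The quotient is an ∞/∞ indeterminate form as x → +∞.
The polynomial denominator x^4 dominates the logarithmic numerator (any positive power of x ≫ ln^2(x) as x → ∞), so the quotient → 0.
Adding the constant: 0 - 4 = -4. Limit = -4.

Final answer: -4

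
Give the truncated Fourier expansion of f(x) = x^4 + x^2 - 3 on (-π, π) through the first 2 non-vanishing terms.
(44 - 8·π^2)·cos(x) - 3 + π^2/3 + π^4/5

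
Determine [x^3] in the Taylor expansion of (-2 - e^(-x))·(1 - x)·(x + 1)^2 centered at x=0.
Expand to order 3: (-2 - e^(-x))·(1 - x)·(x + 1)^2 = 5·x^3/3 + 7·x^2/2 - 2·x - 3 + O(x^4).
The coefficient of x^3 is 5/3.

Final answer: 5/3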